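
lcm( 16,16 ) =16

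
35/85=7/17 = 0.41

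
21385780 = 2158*9910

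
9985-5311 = 4674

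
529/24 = 529/24 = 22.04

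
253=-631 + 884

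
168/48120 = 7/2005 = 0.00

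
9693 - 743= 8950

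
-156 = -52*3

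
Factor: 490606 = 2^1*31^1 * 41^1 * 193^1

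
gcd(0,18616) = 18616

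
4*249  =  996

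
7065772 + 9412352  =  16478124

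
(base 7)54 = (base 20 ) 1j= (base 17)25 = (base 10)39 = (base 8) 47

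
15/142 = 15/142= 0.11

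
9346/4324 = 4673/2162 = 2.16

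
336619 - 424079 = - 87460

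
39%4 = 3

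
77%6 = 5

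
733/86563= 733/86563 = 0.01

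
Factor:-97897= -223^1*439^1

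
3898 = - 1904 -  -5802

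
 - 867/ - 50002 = 867/50002 = 0.02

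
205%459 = 205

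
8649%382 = 245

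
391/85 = 23/5 = 4.60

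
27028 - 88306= - 61278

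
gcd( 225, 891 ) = 9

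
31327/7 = 31327/7  =  4475.29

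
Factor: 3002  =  2^1 *19^1*79^1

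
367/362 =367/362 = 1.01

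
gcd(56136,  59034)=6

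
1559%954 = 605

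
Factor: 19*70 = 2^1*5^1*7^1*19^1 = 1330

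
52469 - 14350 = 38119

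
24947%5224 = 4051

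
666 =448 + 218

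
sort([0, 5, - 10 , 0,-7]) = [ - 10, - 7,0,0  ,  5]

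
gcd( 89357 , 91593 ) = 1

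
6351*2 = 12702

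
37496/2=18748  =  18748.00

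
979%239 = 23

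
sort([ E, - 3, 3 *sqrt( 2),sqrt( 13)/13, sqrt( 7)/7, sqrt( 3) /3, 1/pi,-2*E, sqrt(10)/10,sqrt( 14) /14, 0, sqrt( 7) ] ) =[  -  2 * E, - 3, 0 , sqrt(14)/14,sqrt(13 ) /13,sqrt( 10 ) /10, 1/pi , sqrt( 7)/7, sqrt(3 ) /3,sqrt(7),E,  3*sqrt( 2)]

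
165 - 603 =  - 438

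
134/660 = 67/330 =0.20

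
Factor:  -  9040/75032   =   - 2^1*5^1*83^ ( - 1) = - 10/83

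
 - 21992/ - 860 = 25 + 123/215 = 25.57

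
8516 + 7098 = 15614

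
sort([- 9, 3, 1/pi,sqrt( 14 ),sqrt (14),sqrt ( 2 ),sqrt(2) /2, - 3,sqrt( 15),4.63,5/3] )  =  [ - 9,-3,  1/pi,sqrt(2 )/2,sqrt(2),  5/3, 3, sqrt( 14), sqrt( 14), sqrt( 15 ),4.63 ]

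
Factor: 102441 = 3^1 * 34147^1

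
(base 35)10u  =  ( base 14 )659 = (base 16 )4E7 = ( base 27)1jd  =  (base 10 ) 1255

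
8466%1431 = 1311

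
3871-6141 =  - 2270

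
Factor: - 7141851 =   -  3^4*37^1*2383^1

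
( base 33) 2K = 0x56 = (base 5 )321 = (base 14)62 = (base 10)86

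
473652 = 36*13157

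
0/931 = 0 = 0.00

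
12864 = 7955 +4909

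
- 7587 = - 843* 9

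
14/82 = 7/41 = 0.17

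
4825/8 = 4825/8 = 603.12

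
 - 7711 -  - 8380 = 669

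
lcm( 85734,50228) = 4972572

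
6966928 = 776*8978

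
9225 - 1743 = 7482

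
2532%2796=2532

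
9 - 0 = 9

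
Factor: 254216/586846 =127108/293423 = 2^2*13^( - 1)*43^1 * 739^1*22571^( - 1)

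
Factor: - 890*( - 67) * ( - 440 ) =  - 2^4*5^2 * 11^1*67^1*89^1=- 26237200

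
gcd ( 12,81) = 3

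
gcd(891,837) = 27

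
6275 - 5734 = 541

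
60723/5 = 60723/5=12144.60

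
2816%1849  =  967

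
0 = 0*569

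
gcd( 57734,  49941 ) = 1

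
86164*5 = 430820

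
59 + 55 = 114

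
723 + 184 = 907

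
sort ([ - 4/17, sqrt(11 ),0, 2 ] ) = [ - 4/17,0,2,sqrt( 11) ] 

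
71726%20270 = 10916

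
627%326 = 301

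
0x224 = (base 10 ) 548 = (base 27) K8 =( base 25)ln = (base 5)4143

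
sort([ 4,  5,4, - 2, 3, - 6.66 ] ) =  [ - 6.66, - 2, 3, 4,4,5] 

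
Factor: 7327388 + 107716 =7435104= 2^5*3^1*41^1*1889^1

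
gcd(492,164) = 164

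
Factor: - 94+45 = -49   =  - 7^2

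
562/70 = 8 +1/35=   8.03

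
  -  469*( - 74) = 34706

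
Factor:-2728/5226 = - 2^2*3^ (-1)* 11^1*13^( - 1)*31^1*67^ ( - 1)  =  - 1364/2613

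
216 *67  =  14472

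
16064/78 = 205 + 37/39 = 205.95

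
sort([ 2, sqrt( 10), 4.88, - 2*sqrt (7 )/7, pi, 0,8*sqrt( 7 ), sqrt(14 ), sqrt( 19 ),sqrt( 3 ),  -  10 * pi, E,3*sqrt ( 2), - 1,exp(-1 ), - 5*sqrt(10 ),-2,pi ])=[- 10 * pi,-5*sqrt( 10 ),  -  2, - 1,-2*sqrt( 7 ) /7, 0,exp (-1 ),sqrt( 3),2 , E , pi,pi,sqrt( 10 ),sqrt( 14), 3*sqrt(2),sqrt(19 ), 4.88 , 8*sqrt(7)] 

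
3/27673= 3/27673 = 0.00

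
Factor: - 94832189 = -94832189^1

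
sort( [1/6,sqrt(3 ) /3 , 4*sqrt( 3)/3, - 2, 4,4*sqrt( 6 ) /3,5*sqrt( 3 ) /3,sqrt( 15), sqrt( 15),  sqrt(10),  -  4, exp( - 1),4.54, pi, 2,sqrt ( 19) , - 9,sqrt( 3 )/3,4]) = [ - 9, - 4, -2,1/6,exp(  -  1), sqrt (3 )/3,sqrt (3)/3, 2, 4*sqrt(3)/3, 5 * sqrt ( 3)/3,pi,sqrt(10 ), 4 *sqrt( 6)/3, sqrt ( 15) , sqrt( 15 ), 4,4,sqrt (19),4.54]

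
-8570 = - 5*1714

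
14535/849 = 17 + 34/283=17.12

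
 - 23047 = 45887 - 68934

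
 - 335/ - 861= 335/861 =0.39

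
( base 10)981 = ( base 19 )2dc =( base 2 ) 1111010101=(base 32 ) ul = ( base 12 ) 699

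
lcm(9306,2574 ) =120978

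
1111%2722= 1111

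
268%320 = 268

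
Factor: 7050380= 2^2*5^1*61^1*5779^1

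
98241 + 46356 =144597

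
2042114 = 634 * 3221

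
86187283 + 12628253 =98815536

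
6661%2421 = 1819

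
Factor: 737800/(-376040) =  - 155/79 = - 5^1*31^1*79^(-1)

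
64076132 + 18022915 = 82099047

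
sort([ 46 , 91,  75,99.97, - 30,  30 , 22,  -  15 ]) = [ - 30 , - 15,  22,30,  46,75, 91,99.97 ]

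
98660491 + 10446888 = 109107379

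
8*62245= 497960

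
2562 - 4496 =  - 1934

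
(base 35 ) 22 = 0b1001000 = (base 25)2m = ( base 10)72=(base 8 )110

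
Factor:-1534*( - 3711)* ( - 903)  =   - 5140484622 = -  2^1 * 3^2*7^1*13^1*43^1*59^1  *  1237^1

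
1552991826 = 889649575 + 663342251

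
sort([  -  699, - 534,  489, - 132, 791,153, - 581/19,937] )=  [ - 699, - 534, - 132, - 581/19,153, 489,791, 937]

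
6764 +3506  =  10270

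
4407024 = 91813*48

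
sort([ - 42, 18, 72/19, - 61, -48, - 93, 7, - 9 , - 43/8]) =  [ - 93, - 61, - 48 ,-42,-9, - 43/8,  72/19,7, 18]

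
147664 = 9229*16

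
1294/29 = 44 + 18/29 =44.62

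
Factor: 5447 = 13^1*419^1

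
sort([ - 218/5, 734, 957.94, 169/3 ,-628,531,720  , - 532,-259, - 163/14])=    [ - 628, - 532, - 259, - 218/5, - 163/14, 169/3,531, 720, 734,957.94 ]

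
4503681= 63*71487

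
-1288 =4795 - 6083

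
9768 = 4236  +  5532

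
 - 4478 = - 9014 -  - 4536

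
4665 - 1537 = 3128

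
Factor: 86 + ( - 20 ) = 2^1*3^1*11^1 = 66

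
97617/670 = 145 + 467/670 = 145.70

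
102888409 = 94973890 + 7914519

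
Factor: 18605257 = 11^1*1691387^1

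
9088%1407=646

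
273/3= 91 = 91.00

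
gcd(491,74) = 1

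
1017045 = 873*1165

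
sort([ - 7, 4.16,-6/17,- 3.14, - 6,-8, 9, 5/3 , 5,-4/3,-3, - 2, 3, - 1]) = [ - 8,-7,-6, - 3.14, - 3,-2,-4/3,-1,  -  6/17,5/3,3 , 4.16,5,9 ]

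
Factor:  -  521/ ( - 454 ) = 2^ ( -1)*227^ (- 1) *521^1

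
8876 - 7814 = 1062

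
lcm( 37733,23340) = 2263980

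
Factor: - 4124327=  - 4124327^1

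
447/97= 4 + 59/97= 4.61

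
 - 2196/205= -11  +  59/205 =- 10.71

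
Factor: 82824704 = 2^9* 83^1*1949^1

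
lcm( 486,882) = 23814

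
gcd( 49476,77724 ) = 12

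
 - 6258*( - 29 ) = 181482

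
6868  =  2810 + 4058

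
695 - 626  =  69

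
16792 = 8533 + 8259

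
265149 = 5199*51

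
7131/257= 7131/257 = 27.75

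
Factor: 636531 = 3^1 *7^1*17^1*1783^1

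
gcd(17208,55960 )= 8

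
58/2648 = 29/1324=0.02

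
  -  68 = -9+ - 59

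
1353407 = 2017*671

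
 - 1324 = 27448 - 28772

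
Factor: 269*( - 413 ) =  - 7^1*59^1*269^1=- 111097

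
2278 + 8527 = 10805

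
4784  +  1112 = 5896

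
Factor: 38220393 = 3^1 * 599^1 *21269^1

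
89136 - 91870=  - 2734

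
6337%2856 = 625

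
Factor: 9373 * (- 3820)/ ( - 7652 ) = 5^1 * 7^1*13^1*103^1*191^1 * 1913^( - 1)  =  8951215/1913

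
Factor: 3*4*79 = 2^2*3^1 *79^1  =  948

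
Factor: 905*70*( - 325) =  - 20588750 = - 2^1*5^4*7^1*13^1*181^1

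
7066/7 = 1009 + 3/7 =1009.43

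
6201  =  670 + 5531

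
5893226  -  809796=5083430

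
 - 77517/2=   -  77517/2 = - 38758.50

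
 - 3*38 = -114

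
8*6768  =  54144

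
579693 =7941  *73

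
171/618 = 57/206 = 0.28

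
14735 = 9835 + 4900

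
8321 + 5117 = 13438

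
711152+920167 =1631319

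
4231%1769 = 693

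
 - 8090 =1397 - 9487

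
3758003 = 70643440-66885437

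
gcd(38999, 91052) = 1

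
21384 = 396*54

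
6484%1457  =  656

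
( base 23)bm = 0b100010011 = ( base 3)101012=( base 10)275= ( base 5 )2100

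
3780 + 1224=5004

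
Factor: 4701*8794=2^1*3^1*1567^1*4397^1 =41340594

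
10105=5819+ 4286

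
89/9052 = 89/9052=0.01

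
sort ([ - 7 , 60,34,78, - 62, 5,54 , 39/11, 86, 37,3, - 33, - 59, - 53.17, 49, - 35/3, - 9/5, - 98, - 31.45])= [-98 , - 62, - 59,  -  53.17 , - 33,-31.45, - 35/3, - 7, - 9/5, 3,  39/11, 5, 34,37, 49 , 54, 60  ,  78,86] 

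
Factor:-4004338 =  -  2^1* 13^1 * 233^1 * 661^1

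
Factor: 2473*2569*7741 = 49179633517 = 7^1*367^1 * 2473^1*7741^1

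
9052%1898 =1460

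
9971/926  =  9971/926=10.77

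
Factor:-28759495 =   -  5^1*17^1*338347^1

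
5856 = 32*183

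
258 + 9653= 9911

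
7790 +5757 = 13547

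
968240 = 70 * 13832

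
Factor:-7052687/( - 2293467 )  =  3^( - 1)*11^( - 1)*631^1*11177^1*69499^( - 1 )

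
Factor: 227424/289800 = 2^2 * 3^(-1 )*5^(-2 ) * 7^(- 1)*103^1 = 412/525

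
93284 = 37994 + 55290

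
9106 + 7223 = 16329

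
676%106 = 40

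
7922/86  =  3961/43 = 92.12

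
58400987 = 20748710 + 37652277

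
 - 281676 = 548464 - 830140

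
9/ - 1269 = -1/141 = -0.01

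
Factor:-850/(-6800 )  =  1/8 = 2^( - 3)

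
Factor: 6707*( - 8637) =-57928359 = - 3^1*19^1 * 353^1*2879^1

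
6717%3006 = 705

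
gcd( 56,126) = 14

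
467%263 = 204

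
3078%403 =257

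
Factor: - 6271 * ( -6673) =41846383=6271^1*6673^1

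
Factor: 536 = 2^3*67^1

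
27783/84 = 330 + 3/4 = 330.75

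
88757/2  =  44378 + 1/2=44378.50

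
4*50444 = 201776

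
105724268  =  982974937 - 877250669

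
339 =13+326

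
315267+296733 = 612000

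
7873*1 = 7873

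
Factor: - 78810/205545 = -74/193 = - 2^1 * 37^1 * 193^ ( - 1)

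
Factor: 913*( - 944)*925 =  - 797231600= - 2^4*5^2*11^1*37^1 * 59^1*83^1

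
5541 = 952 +4589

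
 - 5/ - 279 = 5/279 =0.02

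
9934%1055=439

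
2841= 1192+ 1649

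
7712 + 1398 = 9110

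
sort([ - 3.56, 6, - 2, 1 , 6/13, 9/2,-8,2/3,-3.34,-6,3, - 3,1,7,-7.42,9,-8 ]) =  [ - 8,-8,-7.42,-6, - 3.56,-3.34,  -  3 ,-2,6/13, 2/3,1, 1,3,9/2,6,7,9 ] 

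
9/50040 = 1/5560  =  0.00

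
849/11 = 849/11 = 77.18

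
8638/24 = 359 + 11/12  =  359.92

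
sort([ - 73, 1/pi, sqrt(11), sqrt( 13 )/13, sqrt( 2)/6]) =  [  -  73 , sqrt (2)/6,sqrt( 13 )/13, 1/pi, sqrt(11)] 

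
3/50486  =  3/50486 = 0.00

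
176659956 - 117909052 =58750904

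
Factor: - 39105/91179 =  -395/921 =- 3^ ( - 1)*5^1*79^1*307^( - 1)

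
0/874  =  0  =  0.00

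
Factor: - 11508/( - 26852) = 3^1*7^( - 1 ) = 3/7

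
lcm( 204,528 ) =8976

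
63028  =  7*9004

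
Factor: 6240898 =2^1 * 137^1*22777^1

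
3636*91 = 330876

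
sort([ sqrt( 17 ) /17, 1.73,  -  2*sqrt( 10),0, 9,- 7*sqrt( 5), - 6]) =[ - 7*sqrt( 5), - 2*sqrt( 10), - 6, 0,sqrt ( 17) /17  ,  1.73, 9]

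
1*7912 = 7912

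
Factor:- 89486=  - 2^1*101^1*443^1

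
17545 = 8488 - - 9057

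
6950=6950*1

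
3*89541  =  268623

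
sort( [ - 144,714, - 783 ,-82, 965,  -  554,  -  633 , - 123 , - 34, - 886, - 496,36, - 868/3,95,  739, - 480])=[ - 886, - 783, - 633, - 554, - 496, - 480 , - 868/3, - 144, - 123,- 82 ,-34, 36,95, 714,739, 965 ] 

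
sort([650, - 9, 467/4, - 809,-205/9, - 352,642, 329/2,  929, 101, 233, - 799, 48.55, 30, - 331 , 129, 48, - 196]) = [ - 809, -799,  -  352, - 331, - 196, - 205/9, -9,30, 48, 48.55, 101, 467/4, 129,329/2 , 233 , 642 , 650, 929] 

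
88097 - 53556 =34541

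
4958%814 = 74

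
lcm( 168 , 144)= 1008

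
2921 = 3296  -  375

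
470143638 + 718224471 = 1188368109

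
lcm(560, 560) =560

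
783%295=193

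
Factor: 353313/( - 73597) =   -  3^2*37^1*1061^1*73597^( - 1)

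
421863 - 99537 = 322326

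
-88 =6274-6362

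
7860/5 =1572 = 1572.00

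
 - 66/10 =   -  33/5 = - 6.60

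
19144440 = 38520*497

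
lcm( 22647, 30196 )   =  90588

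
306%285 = 21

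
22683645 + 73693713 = 96377358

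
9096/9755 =9096/9755=0.93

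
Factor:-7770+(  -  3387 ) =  - 11157 = - 3^1*3719^1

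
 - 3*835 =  - 2505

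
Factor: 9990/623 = 2^1*3^3*5^1*7^(-1)*37^1*89^( - 1)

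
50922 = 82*621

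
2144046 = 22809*94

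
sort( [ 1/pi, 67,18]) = [1/pi, 18,67] 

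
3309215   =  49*67535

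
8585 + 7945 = 16530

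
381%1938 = 381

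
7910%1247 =428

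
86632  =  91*952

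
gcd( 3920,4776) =8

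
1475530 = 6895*214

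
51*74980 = 3823980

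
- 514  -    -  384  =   - 130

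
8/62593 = 8/62593 = 0.00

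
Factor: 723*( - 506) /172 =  - 182919/86  =  - 2^( - 1 )*3^1*11^1*23^1*43^( - 1 )*241^1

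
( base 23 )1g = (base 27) 1c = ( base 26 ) 1D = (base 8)47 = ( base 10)39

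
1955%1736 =219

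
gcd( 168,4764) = 12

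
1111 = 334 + 777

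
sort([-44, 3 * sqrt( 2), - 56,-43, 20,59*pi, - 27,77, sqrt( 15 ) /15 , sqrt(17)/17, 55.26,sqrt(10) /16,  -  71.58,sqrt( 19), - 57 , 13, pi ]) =[ - 71.58, - 57,  -  56, -44, - 43 , - 27,sqrt(10)/16,  sqrt(17 )/17,sqrt( 15) /15,pi , 3*sqrt(2 ),sqrt(19) , 13, 20,55.26,77, 59*pi ] 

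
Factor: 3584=2^9*7^1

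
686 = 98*7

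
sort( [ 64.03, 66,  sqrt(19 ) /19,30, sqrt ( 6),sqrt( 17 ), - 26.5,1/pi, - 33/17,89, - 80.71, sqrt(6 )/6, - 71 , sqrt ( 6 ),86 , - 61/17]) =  [ - 80.71,-71, - 26.5, - 61/17, - 33/17,sqrt( 19)/19,1/pi, sqrt( 6 ) /6, sqrt( 6), sqrt( 6 ),sqrt ( 17),30,  64.03,66, 86,  89]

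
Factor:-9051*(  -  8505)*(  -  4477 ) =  - 3^6*5^1*7^2*11^2*37^1*431^1 = - 344633886135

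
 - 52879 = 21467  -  74346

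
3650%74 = 24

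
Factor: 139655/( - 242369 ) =-155/269  =  -5^1*31^1*269^( - 1)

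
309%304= 5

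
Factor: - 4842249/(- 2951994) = 1614083/983998 = 2^(  -  1)*53^( - 1 )*9283^( - 1)*1614083^1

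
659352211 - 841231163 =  - 181878952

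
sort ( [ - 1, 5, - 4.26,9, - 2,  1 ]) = [ - 4.26, - 2,-1,1,5,9]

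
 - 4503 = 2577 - 7080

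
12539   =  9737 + 2802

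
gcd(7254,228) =6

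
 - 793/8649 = - 793/8649= - 0.09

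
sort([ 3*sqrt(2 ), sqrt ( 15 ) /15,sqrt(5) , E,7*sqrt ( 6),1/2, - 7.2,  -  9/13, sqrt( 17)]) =[-7.2, - 9/13,sqrt (15 )/15,1/2,sqrt (5 ) , E,sqrt( 17 ),  3*sqrt(2),7*sqrt( 6) ] 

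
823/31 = 26 + 17/31=26.55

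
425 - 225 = 200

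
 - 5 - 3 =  - 8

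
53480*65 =3476200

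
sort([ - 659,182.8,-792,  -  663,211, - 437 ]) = [- 792, - 663,-659, -437,182.8,211] 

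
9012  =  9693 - 681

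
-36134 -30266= -66400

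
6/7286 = 3/3643 = 0.00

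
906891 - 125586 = 781305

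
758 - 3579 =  - 2821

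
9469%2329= 153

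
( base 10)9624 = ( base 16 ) 2598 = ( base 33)8RL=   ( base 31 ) A0E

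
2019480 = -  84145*( - 24)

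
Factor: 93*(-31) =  - 2883 = -3^1*31^2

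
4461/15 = 1487/5=297.40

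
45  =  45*1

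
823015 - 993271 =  - 170256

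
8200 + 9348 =17548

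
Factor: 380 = 2^2 * 5^1*19^1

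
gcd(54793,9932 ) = 1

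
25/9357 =25/9357 = 0.00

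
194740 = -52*( - 3745)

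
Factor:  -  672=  - 2^5*3^1 * 7^1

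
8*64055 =512440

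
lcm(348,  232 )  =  696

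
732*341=249612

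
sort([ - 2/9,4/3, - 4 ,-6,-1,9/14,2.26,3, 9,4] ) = [ - 6,  -  4 ,-1,- 2/9, 9/14, 4/3, 2.26, 3, 4, 9 ]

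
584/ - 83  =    -  584/83 = - 7.04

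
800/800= 1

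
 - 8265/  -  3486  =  2755/1162=2.37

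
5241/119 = 44 + 5/119 = 44.04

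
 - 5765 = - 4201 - 1564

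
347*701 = 243247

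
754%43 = 23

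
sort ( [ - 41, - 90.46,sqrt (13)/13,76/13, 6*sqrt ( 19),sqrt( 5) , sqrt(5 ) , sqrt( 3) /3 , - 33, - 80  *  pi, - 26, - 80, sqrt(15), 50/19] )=[-80*pi,  -  90.46, -80, - 41, - 33, - 26, sqrt ( 13)/13, sqrt( 3) /3,sqrt(5), sqrt(5 )  ,  50/19 , sqrt( 15),76/13, 6*sqrt(19)]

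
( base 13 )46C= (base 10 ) 766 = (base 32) nu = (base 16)2fe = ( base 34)MI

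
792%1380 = 792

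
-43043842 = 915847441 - 958891283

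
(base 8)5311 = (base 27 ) 3L7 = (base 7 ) 11023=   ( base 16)AC9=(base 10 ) 2761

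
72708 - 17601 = 55107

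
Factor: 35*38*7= 2^1*5^1*7^2*19^1= 9310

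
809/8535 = 809/8535= 0.09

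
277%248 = 29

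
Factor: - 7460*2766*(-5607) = 2^3*3^3*5^1*7^1 * 89^1*373^1*461^1 = 115696856520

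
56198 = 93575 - 37377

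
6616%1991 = 643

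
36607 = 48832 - 12225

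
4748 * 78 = 370344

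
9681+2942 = 12623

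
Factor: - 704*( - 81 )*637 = 2^6*3^4*7^2*11^1*13^1 = 36324288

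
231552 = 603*384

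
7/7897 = 7/7897 = 0.00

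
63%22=19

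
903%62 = 35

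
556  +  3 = 559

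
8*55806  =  446448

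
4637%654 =59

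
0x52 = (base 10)82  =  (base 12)6A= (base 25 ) 37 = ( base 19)46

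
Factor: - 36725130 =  - 2^1 * 3^3*5^1 * 13^1*10463^1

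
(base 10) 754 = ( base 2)1011110010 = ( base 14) 3bc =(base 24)17A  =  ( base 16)2F2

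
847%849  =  847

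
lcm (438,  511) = 3066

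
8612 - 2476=6136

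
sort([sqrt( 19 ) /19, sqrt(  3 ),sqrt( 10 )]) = [ sqrt( 19 ) /19, sqrt( 3 ),sqrt(10) ]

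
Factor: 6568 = 2^3*821^1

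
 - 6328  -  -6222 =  - 106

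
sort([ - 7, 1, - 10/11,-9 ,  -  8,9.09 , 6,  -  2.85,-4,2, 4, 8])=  [ - 9, - 8,  -  7,-4, - 2.85,-10/11, 1,2, 4, 6,8, 9.09 ]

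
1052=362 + 690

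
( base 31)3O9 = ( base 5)104021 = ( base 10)3636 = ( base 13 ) 1869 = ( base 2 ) 111000110100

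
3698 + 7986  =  11684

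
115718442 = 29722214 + 85996228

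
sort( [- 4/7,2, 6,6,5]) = [-4/7,  2,5,6,6] 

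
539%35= 14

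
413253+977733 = 1390986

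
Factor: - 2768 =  - 2^4*173^1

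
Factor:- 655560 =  - 2^3*3^3 * 5^1 * 607^1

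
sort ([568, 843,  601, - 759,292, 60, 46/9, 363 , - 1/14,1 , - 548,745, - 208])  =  [ - 759, - 548, - 208,- 1/14,  1, 46/9,60  ,  292, 363,  568,601, 745, 843] 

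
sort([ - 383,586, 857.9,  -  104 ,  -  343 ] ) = [ - 383,-343, - 104,586 , 857.9 ] 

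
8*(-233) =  - 1864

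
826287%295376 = 235535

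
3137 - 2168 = 969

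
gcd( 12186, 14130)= 18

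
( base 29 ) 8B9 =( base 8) 15620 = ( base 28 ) 900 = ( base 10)7056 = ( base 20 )hcg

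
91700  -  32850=58850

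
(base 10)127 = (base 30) 47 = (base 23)5c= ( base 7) 241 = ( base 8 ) 177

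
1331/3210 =1331/3210  =  0.41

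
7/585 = 7/585= 0.01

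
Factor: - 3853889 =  - 13^1 * 31^1*73^1*131^1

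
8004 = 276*29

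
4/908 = 1/227 = 0.00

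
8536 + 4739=13275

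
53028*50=2651400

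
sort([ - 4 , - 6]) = [  -  6,-4]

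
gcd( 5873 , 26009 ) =839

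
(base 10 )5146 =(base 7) 21001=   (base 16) 141A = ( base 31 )5B0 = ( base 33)4NV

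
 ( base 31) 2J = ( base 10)81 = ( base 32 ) 2h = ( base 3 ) 10000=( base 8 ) 121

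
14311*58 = 830038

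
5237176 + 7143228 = 12380404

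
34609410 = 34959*990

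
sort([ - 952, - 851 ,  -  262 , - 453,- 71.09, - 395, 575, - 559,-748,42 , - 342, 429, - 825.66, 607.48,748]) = [ - 952, - 851, - 825.66,-748, - 559, - 453 ,- 395,-342,-262, - 71.09,42,429,575,607.48, 748]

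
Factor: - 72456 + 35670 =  - 36786=- 2^1*3^1*6131^1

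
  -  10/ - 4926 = 5/2463  =  0.00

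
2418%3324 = 2418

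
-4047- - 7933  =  3886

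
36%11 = 3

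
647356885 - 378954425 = 268402460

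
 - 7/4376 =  - 7/4376 = -  0.00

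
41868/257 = 41868/257 = 162.91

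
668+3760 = 4428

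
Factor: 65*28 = 1820 = 2^2*5^1* 7^1*13^1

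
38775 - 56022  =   - 17247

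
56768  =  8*7096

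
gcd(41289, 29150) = 1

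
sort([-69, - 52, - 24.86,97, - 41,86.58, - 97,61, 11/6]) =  [-97,  -  69, - 52, - 41, - 24.86, 11/6 , 61,86.58,97]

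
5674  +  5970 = 11644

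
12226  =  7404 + 4822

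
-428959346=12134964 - 441094310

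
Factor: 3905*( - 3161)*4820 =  - 2^2*5^2*11^1*29^1*71^1*109^1*241^1 = - 59496658100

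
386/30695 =386/30695 =0.01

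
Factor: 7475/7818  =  2^( - 1 )*3^( - 1 ) * 5^2 * 13^1*23^1 * 1303^ ( - 1 ) 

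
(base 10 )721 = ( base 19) 1II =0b1011010001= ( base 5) 10341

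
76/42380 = 19/10595 = 0.00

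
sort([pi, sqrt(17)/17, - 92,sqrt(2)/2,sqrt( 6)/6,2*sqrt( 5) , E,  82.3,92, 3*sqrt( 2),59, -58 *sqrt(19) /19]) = [-92,- 58 * sqrt(19 ) /19 , sqrt( 17)/17,  sqrt(6)/6,sqrt (2) /2, E,pi, 3*sqrt(2),2*sqrt( 5 ) , 59,82.3,92]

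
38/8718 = 19/4359 = 0.00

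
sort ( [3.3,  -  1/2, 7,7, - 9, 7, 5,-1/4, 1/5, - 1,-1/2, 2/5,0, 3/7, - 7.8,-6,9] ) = [ - 9, - 7.8, - 6,  -  1, - 1/2,-1/2, - 1/4,0, 1/5,2/5,3/7,  3.3,  5  ,  7, 7 , 7,9] 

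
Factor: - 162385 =- 5^1*47^1 * 691^1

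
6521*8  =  52168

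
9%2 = 1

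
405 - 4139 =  - 3734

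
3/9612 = 1/3204 = 0.00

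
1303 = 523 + 780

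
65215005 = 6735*9683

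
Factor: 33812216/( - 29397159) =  - 2^3 * 3^ (  -  2)*11^(  -  1) * 296941^( -1)*4226527^1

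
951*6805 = 6471555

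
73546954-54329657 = 19217297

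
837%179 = 121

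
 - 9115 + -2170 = - 11285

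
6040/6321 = 6040/6321 = 0.96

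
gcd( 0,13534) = 13534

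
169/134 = 169/134 = 1.26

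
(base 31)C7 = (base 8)573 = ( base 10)379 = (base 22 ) h5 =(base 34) b5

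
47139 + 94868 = 142007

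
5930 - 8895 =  - 2965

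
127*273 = 34671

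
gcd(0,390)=390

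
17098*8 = 136784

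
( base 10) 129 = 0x81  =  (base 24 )59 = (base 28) 4h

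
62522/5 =12504+2/5  =  12504.40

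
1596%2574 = 1596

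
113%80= 33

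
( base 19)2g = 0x36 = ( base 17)33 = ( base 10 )54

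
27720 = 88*315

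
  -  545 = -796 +251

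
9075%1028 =851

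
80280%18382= 6752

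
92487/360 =30829/120 = 256.91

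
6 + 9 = 15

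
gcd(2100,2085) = 15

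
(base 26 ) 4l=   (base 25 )50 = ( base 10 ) 125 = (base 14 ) 8d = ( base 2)1111101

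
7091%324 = 287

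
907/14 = 64+11/14 = 64.79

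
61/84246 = 61/84246   =  0.00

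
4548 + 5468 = 10016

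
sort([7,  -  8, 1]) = [ - 8,  1,7] 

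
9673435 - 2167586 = 7505849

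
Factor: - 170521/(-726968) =2^( - 3)*11^ ( - 2 )*13^2*751^( -1)*1009^1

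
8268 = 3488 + 4780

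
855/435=1+28/29 = 1.97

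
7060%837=364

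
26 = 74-48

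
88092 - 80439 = 7653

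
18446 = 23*802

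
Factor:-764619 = -3^1*254873^1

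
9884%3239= 167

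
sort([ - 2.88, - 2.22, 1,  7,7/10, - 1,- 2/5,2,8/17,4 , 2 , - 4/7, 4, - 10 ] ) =[ - 10, - 2.88,  -  2.22, - 1, - 4/7 , - 2/5,8/17,7/10, 1, 2,2, 4, 4, 7 ]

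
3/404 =3/404=0.01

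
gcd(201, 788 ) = 1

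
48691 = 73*667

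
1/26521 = 1/26521 = 0.00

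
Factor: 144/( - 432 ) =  - 1/3=- 3^( - 1) 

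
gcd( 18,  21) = 3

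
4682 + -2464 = 2218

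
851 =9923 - 9072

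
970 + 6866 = 7836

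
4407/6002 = 4407/6002 = 0.73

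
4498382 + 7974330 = 12472712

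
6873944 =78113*88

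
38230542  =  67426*567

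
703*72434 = 50921102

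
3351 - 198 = 3153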